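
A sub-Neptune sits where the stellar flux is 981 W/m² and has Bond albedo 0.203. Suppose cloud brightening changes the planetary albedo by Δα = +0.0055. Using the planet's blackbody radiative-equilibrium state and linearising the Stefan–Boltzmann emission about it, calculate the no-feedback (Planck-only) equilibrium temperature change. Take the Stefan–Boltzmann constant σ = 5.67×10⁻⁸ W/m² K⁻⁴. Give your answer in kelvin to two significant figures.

-0.42 K

Reference equilibrium: T_e = [S(1−α)/(4σ)]^(1/4) = 242.3 K.
The change in absorbed flux is Δ[S(1−α)/4] = −SΔα/4 = -1.349 W/m².
Linearising σT⁴ gives d(σT⁴)/dT = 4σT_e³ = 3.227 W/m² per K.
ΔT₀ = ΔF/λ_P = -1.349/3.227 = -0.418 K.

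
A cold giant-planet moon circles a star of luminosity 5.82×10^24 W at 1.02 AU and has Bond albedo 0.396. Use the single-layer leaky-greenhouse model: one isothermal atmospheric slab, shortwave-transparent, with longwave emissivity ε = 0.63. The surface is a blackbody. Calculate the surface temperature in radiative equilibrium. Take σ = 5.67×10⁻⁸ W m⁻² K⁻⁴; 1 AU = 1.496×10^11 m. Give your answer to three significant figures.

93.8 kelvin

Orbital distance: d = 1.02 AU = 1.526×10^11 m.
S = L/(4πd²) = 19.89 W m⁻².
The planet radiates to space at T_e = [S(1−α)/(4σ)]^(1/4) = 85.31 K.
Surface balance with a leaky layer gives σT_s⁴ = σT_e⁴·2/(2−ε), so T_s = T_e·[2/(2−0.63)]^(1/4) = 93.78 K.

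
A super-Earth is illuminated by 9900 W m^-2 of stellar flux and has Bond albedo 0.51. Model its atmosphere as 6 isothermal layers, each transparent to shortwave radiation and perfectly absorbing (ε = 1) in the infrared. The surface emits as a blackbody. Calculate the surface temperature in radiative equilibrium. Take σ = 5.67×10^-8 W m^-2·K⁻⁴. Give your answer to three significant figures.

Top-of-atmosphere balance: σT_e⁴ = S(1−α)/4 = 1213 W m^-2 → T_e = 382.4 K.
With N = 6 opaque layers, T_s = (N+1)^(1/4)·T_e = 7^(1/4)·382.4 = 622.0 K.

622 K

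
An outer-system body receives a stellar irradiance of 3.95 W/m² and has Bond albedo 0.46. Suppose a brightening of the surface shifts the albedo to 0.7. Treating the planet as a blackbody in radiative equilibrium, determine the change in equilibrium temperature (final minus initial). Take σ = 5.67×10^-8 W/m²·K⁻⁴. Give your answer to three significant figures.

-7.57 kelvin

With α = 0.46, T₁ = 55.38 K.
With α = 0.7, T₂ = 47.81 K.
Change: 47.81 − 55.38 = -7.568 K.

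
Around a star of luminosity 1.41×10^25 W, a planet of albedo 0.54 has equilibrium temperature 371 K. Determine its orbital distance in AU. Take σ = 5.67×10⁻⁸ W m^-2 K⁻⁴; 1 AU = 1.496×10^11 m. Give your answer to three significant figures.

Required flux: S = 4σT⁴/(1−α) = 9341 W m^-2.
S = L/(4πd²) → d = √(L/4πS) = √(1.41×10^25/(4π·9341)) = 1.096×10^10 m = 0.07326 AU.

0.0733 AU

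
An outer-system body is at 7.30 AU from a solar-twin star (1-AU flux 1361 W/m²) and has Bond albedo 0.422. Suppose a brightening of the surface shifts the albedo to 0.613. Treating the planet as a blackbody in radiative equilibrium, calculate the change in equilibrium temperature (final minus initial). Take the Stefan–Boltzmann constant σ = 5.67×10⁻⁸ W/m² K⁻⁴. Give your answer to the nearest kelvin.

By the inverse-square law, S = 1361/7.30² = 25.54 W/m².
Before: T₁ = [25.54·0.578/(4σ)]^(1/4) = 89.82 K.
After:  T₂ = [25.54·0.387/(4σ)]^(1/4) = 81.25 K.
Change: 81.25 − 89.82 = -8.571 K.

-9 K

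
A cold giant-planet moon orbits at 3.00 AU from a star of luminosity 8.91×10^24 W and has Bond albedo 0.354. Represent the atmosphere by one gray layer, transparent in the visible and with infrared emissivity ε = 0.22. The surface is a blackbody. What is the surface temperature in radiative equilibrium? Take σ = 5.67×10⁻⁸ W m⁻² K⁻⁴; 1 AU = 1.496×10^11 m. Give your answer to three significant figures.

57.9 K

Orbital distance: d = 3.00 AU = 4.488×10^11 m.
S = L/(4πd²) = 3.520 W m⁻².
At the top of the atmosphere, σT_e⁴ = S(1−α)/4 = 0.5685 W m⁻², giving T_e = 56.27 K.
The surface balance (absorbed SW + ε·downward IR = σT_s⁴) with T_a⁴ = T_s⁴/2 reduces to T_s = T_e·[2/(2−ε)]^¼ = 57.93 K.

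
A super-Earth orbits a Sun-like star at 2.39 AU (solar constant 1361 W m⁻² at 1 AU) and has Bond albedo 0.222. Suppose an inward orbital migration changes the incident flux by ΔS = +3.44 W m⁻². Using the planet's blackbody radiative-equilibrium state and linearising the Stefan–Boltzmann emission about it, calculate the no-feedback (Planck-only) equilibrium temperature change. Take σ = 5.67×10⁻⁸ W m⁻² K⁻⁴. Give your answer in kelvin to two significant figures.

By the inverse-square law, S = 1361/2.39² = 238.3 W m⁻².
The baseline emission temperature is T_e = 169.1 K.
Only a fraction (1−α) is absorbed and it's spread over 4πR², so ΔF = (1−α)ΔS/4 = 0.6691 W m⁻².
Planck response: λ_P = 4σT_e³ = 4·5.67×10⁻⁸·(169.1)³ = 1.096 W m⁻²/K.
So ΔT₀ = 0.6691/1.096 = 0.610 K.

0.61 K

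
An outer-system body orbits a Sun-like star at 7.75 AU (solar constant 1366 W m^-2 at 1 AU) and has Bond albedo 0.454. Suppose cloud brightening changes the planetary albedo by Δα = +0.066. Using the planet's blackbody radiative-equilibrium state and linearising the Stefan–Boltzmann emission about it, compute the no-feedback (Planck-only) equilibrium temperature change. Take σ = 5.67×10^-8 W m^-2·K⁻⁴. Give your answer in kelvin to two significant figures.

-2.6 K

By the inverse-square law, S = 1366/7.75² = 22.74 W m^-2.
The baseline emission temperature is T_e = 86.02 K.
The change in absorbed flux is Δ[S(1−α)/4] = −SΔα/4 = -0.3753 W m^-2.
Linearising σT⁴ gives d(σT⁴)/dT = 4σT_e³ = 0.1444 W m^-2 per K.
ΔT₀ = ΔF/λ_P = -0.3753/0.1444 = -2.60 K.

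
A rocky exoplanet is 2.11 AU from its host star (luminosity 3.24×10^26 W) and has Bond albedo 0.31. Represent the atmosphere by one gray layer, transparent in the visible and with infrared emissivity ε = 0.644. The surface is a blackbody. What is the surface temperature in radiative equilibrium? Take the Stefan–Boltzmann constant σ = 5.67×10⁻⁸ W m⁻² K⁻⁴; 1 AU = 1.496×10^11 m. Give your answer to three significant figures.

185 K

d = 2.11 × 1.496×10^11 m = 3.157×10^11 m.
Spreading L over a sphere of radius d: S = 3.24×10^26/(4π·3.16×10^11²) = 258.8 W m⁻².
Effective emission temperature (TOA balance): σT_e⁴ = S(1−α)/4 = 44.64 W m⁻² → T_e = 167.5 K.
Surface balance with a leaky layer gives σT_s⁴ = σT_e⁴·2/(2−ε), so T_s = T_e·[2/(2−0.644)]^(1/4) = 184.6 K.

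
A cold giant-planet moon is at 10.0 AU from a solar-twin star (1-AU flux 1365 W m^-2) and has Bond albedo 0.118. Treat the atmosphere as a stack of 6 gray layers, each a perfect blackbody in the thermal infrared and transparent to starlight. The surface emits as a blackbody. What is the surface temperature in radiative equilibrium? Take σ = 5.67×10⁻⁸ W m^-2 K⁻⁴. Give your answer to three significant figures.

By the inverse-square law, S = 1365/10.0² = 13.65 W m^-2.
Top-of-atmosphere balance: σT_e⁴ = S(1−α)/4 = 3.010 W m^-2 → T_e = 85.36 K.
For an N-layer opaque stack, T_s⁴ = (N+1)T_e⁴, hence T_s = (7)^(1/4)×85.36 K = 138.8 K.

139 K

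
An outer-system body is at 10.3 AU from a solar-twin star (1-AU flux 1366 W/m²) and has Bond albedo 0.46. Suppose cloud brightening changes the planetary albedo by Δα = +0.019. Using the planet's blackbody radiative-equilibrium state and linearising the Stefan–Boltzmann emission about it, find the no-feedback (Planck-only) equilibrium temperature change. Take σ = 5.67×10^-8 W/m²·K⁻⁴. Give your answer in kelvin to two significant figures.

-0.65 K

By the inverse-square law, S = 1366/10.3² = 12.88 W/m².
Unperturbed T_e = [12.88·(1−0.46)/(4σ)]^¼ = 74.41 K.
The change in absorbed flux is Δ[S(1−α)/4] = −SΔα/4 = -0.06116 W/m².
The Planck feedback parameter is 4σT_e³ = 0.09344 W/m²/K.
So ΔT₀ = -0.06116/0.09344 = -0.655 K.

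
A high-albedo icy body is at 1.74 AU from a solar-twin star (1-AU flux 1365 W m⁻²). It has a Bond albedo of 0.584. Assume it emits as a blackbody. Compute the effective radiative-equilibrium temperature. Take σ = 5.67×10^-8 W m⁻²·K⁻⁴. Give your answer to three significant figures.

Flux at the orbit: S = 1365/(1.74)² = 450.9 W m⁻².
Averaging over the sphere, the absorbed flux is S(1−α)/4 = 46.89 W m⁻².
In equilibrium σT⁴ equals this, so T = 169.6 K.

170 kelvin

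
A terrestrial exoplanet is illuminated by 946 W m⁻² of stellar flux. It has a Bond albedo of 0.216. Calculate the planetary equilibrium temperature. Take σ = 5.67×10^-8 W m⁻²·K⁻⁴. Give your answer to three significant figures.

239 kelvin

Averaging over the sphere, the absorbed flux is S(1−α)/4 = 185.4 W m⁻².
Set σT⁴ = 185.4 → T = (185.4/σ)^(1/4) = 239.1 K.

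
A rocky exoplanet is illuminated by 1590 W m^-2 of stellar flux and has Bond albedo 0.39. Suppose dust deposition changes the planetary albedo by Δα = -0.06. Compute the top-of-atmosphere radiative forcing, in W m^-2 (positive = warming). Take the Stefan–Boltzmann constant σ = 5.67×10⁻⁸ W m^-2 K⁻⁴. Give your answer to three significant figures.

TOA radiative forcing: ΔF = −S·Δα/4 = −1590·(-0.06)/4 = 23.85 W m^-2.

23.8 W m^-2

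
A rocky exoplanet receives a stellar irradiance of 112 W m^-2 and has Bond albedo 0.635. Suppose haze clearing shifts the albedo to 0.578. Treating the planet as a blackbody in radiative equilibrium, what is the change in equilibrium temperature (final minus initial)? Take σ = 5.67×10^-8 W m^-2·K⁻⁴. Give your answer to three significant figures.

Before: T₁ = [112.0·0.365/(4σ)]^(1/4) = 115.9 K.
Final:   T₂ = [S(1−0.578)/(4σ)]^(1/4) = 120.1 K.
Change: 120.1 − 115.9 = 4.281 K.

4.28 K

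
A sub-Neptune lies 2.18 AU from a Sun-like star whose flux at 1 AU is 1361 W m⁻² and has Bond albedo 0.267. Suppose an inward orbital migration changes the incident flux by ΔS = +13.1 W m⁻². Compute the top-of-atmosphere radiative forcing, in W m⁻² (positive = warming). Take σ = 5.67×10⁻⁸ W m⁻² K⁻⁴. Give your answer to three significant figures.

By the inverse-square law, S = 1361/2.18² = 286.4 W m⁻².
TOA radiative forcing: ΔF = (1−α)ΔS/4 = 0.733·(+13.1)/4 = 2.401 W m⁻².

2.40 W m⁻²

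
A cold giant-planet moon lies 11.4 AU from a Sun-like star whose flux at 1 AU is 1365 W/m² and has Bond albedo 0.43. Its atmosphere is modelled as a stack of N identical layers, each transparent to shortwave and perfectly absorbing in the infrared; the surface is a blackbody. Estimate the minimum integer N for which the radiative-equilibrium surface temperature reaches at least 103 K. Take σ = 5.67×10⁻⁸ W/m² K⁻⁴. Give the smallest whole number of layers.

4

Flux at the orbit: S = 1365/(11.4)² = 10.50 W/m².
OLR = S(1−α)/4 = 1.497 W/m²; the top layer radiates at T_e = 71.68 K.
Since T_s⁴ = (N+1)T_e⁴, we need N ≥ (T_s/T_e)⁴ − 1 = 3.264.
Rounding up, N = 4.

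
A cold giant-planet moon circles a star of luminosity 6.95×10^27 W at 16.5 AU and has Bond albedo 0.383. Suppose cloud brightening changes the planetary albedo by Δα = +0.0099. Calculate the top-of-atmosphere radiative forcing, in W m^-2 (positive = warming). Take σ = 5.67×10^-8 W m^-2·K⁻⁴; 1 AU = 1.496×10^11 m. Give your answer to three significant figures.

-0.225 W m^-2

d = 16.5 × 1.496×10^11 m = 2.468×10^12 m.
Spreading L over a sphere of radius d: S = 6.95×10^27/(4π·2.47×10^12²) = 90.77 W m^-2.
TOA radiative forcing: ΔF = −S·Δα/4 = −90.77·(+0.0099)/4 = -0.2247 W m^-2.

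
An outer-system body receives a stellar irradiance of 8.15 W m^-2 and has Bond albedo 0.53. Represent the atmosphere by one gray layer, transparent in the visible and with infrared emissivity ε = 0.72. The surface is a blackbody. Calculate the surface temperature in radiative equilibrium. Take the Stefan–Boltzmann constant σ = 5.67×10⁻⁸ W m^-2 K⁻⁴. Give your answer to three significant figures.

71.7 kelvin

The planet radiates to space at T_e = [S(1−α)/(4σ)]^(1/4) = 64.11 K.
For a single slab of emissivity ε, T_s⁴ = 2T_e⁴/(2−ε); thus T_s = 64.11·(1.562)^(1/4) = 71.67 K.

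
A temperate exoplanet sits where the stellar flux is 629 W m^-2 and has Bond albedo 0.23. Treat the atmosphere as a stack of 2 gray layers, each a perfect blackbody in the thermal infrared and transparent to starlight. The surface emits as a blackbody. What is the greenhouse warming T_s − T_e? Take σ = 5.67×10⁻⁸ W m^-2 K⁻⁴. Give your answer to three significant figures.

67.9 kelvin

The effective emission temperature is T_e = [S(1−α)/(4σ)]^¼ = 215.0 K.
T_s = (N+1)^(1/4)·T_e = 282.9 K.
Warming: T_s − T_e = 67.95 K.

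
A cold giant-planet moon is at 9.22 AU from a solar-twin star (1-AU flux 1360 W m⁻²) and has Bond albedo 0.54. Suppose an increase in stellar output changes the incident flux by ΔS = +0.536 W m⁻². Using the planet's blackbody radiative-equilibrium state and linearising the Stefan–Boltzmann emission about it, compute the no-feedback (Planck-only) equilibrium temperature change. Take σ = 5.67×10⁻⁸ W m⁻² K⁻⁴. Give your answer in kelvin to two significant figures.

Irradiance scales as 1/d², so S = 1360 W m⁻² × (1/9.22)² = 16.00 W m⁻².
Unperturbed T_e = [16.00·(1−0.54)/(4σ)]^¼ = 75.47 K.
TOA radiative forcing: ΔF = (1−α)ΔS/4 = 0.46·(+0.536)/4 = 0.06164 W m⁻².
Linearising σT⁴ gives d(σT⁴)/dT = 4σT_e³ = 0.09751 W m⁻² per K.
Hence the no-feedback warming is ΔF/(4σT_e³) = 0.632 K.

0.63 K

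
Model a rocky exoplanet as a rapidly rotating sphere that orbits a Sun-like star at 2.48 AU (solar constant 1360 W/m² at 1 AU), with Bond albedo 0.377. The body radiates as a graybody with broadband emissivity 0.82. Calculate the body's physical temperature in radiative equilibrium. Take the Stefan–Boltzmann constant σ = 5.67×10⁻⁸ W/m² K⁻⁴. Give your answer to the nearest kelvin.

Flux at the orbit: S = 1360/(2.48)² = 221.1 W/m².
Averaging over the sphere, the absorbed flux is S(1−α)/4 = 34.44 W/m².
Radiative balance εσT⁴ = 34.44 gives T = [34.44/(0.82·σ)]^(1/4) = 165.0 K.

165 kelvin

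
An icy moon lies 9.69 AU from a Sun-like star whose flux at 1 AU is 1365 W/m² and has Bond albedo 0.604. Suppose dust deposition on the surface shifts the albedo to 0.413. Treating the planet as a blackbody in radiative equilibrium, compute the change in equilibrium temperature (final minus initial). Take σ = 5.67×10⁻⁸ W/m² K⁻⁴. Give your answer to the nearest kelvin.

By the inverse-square law, S = 1365/9.69² = 14.54 W/m².
Initial: T₁ = [S(1−0.604)/(4σ)]^(1/4) = 70.98 K.
After:  T₂ = [14.54·0.587/(4σ)]^(1/4) = 78.32 K.
Change: 78.32 − 70.98 = 7.340 K.

7 K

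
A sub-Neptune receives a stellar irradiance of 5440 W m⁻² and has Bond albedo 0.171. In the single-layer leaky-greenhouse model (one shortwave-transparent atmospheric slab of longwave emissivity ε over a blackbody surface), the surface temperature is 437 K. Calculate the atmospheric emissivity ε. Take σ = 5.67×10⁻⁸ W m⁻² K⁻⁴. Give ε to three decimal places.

TOA balance gives T_e = 375.5 K.
T_s⁴ = T_e⁴·2/(2−ε) → ε = 2 − 2(T_e/T_s)⁴ = 2 − 2·(375.5/437)⁴ = 0.9095.

0.910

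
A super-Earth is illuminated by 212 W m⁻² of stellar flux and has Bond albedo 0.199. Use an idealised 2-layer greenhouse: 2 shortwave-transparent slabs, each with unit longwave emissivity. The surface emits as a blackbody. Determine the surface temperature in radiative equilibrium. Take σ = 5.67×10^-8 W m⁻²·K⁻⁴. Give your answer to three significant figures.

OLR = S(1−α)/4 = 42.45 W m⁻²; the top layer radiates at T_e = 165.4 K.
For an N-layer opaque stack, T_s⁴ = (N+1)T_e⁴, hence T_s = (3)^(1/4)×165.4 K = 217.7 K.

218 kelvin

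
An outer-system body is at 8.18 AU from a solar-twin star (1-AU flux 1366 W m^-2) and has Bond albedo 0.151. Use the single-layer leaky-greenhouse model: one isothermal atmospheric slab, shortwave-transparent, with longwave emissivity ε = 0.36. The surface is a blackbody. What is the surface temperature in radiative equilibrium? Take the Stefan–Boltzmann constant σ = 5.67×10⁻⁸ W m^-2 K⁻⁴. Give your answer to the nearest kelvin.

Flux at the orbit: S = 1366/(8.18)² = 20.41 W m^-2.
At the top of the atmosphere, σT_e⁴ = S(1−α)/4 = 4.333 W m^-2, giving T_e = 93.50 K.
Surface balance with a leaky layer gives σT_s⁴ = σT_e⁴·2/(2−ε), so T_s = T_e·[2/(2−0.36)]^(1/4) = 98.25 K.

98 kelvin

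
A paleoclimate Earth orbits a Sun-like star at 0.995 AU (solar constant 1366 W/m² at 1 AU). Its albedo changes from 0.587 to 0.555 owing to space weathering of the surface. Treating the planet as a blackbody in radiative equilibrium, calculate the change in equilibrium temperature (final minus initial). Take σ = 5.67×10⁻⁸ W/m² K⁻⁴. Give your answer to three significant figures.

4.22 K

Flux at the orbit: S = 1366/(0.995)² = 1380 W/m².
With α = 0.587, T₁ = 223.9 K.
After:  T₂ = [1380·0.445/(4σ)]^(1/4) = 228.1 K.
Change: 228.1 − 223.9 = 4.216 K.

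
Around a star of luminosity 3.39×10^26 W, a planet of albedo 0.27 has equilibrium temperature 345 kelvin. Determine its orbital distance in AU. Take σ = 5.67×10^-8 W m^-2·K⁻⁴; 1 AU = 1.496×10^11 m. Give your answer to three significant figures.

Energy balance gives S = 4σT⁴/(1−α) = 4401 W m^-2.
From L = 4πd²S, d = √(3.39×10^26/(4π·4401)) = 7.829×10^10 m = 0.5233 AU.

0.523 AU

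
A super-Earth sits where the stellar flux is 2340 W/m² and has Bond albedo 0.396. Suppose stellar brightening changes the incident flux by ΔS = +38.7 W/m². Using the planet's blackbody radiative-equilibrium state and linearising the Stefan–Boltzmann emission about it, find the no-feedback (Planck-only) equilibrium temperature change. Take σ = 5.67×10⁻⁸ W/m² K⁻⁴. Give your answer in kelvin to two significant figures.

1.2 kelvin

Reference equilibrium: T_e = [S(1−α)/(4σ)]^(1/4) = 281.0 K.
ΔF = Δ[S(1−α)]/4 = (1−0.396)·+38.7/4 = 5.844 W/m².
Planck response: λ_P = 4σT_e³ = 4·5.67×10⁻⁸·(281.0)³ = 5.030 W/m²/K.
So ΔT₀ = 5.844/5.030 = 1.16 K.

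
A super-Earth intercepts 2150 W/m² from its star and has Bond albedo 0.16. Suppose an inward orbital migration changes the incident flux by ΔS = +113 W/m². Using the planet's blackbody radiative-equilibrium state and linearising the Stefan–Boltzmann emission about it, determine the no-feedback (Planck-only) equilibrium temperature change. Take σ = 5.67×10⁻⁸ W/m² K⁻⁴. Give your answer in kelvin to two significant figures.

3.9 K

The baseline emission temperature is T_e = 298.7 K.
Only a fraction (1−α) is absorbed and it's spread over 4πR², so ΔF = (1−α)ΔS/4 = 23.73 W/m².
Linearising σT⁴ gives d(σT⁴)/dT = 4σT_e³ = 6.046 W/m² per K.
So ΔT₀ = 23.73/6.046 = 3.93 K.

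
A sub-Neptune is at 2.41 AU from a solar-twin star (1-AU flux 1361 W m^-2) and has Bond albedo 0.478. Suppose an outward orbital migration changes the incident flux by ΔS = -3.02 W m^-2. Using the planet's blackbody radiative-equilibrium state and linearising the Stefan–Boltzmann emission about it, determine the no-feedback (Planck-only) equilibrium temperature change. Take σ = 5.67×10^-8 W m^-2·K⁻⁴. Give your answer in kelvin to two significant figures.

-0.49 K

Irradiance scales as 1/d², so S = 1361 W m^-2 × (1/2.41)² = 234.3 W m^-2.
Reference equilibrium: T_e = [S(1−α)/(4σ)]^(1/4) = 152.4 K.
TOA radiative forcing: ΔF = (1−α)ΔS/4 = 0.522·(-3.02)/4 = -0.3941 W m^-2.
Linearising σT⁴ gives d(σT⁴)/dT = 4σT_e³ = 0.8027 W m^-2 per K.
Hence the no-feedback warming is ΔF/(4σT_e³) = -0.491 K.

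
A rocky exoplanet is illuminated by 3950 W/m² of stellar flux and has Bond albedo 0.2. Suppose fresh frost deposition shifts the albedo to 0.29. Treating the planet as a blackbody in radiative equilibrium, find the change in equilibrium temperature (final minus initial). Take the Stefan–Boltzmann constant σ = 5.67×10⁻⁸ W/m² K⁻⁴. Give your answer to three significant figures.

Initial: T₁ = [S(1−0.2)/(4σ)]^(1/4) = 343.6 K.
After:  T₂ = [3950·0.71/(4σ)]^(1/4) = 333.5 K.
ΔT = T₂ − T₁ = -10.10 K.

-10.1 K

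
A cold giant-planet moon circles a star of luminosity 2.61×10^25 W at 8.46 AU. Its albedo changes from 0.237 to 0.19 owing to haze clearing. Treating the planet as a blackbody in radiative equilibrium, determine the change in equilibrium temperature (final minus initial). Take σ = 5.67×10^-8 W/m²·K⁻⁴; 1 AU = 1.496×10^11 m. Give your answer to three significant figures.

0.688 kelvin

Orbital distance: d = 8.46 AU = 1.266×10^12 m.
S = L/(4πd²) = 1.297 W/m².
Initial: T₁ = [S(1−0.237)/(4σ)]^(1/4) = 45.70 K.
After:  T₂ = [1.297·0.81/(4σ)]^(1/4) = 46.39 K.
Change: 46.39 − 45.70 = 0.6881 K.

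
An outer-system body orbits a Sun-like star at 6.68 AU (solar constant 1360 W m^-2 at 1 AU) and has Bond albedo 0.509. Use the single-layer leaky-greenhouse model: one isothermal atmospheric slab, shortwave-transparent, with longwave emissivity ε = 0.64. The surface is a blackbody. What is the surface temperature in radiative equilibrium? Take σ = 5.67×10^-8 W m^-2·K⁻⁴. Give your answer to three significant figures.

By the inverse-square law, S = 1360/6.68² = 30.48 W m^-2.
Effective emission temperature (TOA balance): σT_e⁴ = S(1−α)/4 = 3.741 W m^-2 → T_e = 90.13 K.
The surface balance (absorbed SW + ε·downward IR = σT_s⁴) with T_a⁴ = T_s⁴/2 reduces to T_s = T_e·[2/(2−ε)]^¼ = 99.25 K.

99.2 K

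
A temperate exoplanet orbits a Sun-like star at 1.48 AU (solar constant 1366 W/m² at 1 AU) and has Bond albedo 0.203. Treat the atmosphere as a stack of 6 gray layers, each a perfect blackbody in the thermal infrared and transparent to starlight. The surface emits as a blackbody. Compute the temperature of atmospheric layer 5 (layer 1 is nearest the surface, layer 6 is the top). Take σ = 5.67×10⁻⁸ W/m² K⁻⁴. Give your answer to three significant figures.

257 K

Flux at the orbit: S = 1366/(1.48)² = 623.6 W/m².
The effective emission temperature is T_e = [S(1−α)/(4σ)]^¼ = 216.4 K.
In the N-layer model, layer k (counted from the surface) has T_k = (N+1−k)^(1/4)·T_e.
T_5 = (2)^(1/4)·216.4 = 257.3 K.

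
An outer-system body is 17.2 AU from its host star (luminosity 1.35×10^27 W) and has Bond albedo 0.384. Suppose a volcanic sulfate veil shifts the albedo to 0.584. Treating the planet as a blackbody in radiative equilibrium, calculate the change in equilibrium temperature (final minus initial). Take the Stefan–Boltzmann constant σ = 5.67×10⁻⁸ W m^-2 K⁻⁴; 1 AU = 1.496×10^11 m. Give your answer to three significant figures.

-7.62 K

Orbital distance: d = 17.2 AU = 2.573×10^12 m.
Spreading L over a sphere of radius d: S = 1.35×10^27/(4π·2.57×10^12²) = 16.23 W m^-2.
Before: T₁ = [16.23·0.616/(4σ)]^(1/4) = 81.48 K.
Final:   T₂ = [S(1−0.584)/(4σ)]^(1/4) = 73.86 K.
ΔT = T₂ − T₁ = -7.616 K.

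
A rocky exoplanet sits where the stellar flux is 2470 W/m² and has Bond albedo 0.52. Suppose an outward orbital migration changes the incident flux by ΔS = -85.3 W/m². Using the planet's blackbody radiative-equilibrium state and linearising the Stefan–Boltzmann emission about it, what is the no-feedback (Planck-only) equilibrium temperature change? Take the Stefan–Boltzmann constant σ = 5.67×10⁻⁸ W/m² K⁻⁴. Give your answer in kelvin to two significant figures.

Reference equilibrium: T_e = [S(1−α)/(4σ)]^(1/4) = 268.9 K.
ΔF = Δ[S(1−α)]/4 = (1−0.52)·-85.3/4 = -10.24 W/m².
Planck response: λ_P = 4σT_e³ = 4·5.67×10⁻⁸·(268.9)³ = 4.409 W/m²/K.
So ΔT₀ = -10.24/4.409 = -2.32 K.

-2.3 K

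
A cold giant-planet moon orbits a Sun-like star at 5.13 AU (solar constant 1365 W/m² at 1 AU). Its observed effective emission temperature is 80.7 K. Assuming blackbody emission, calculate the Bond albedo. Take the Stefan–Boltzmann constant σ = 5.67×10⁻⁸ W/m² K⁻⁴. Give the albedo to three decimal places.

0.815

Flux at the orbit: S = 1365/(5.13)² = 51.87 W/m².
Energy balance: S(1−α)/4 = σT⁴, so 1−α = 4σT⁴/S.
4σT⁴ = 4·5.67×10⁻⁸·(80.7)⁴ = 9.619 W/m².
Hence α = 1 − 9.619/51.87 = 0.8145.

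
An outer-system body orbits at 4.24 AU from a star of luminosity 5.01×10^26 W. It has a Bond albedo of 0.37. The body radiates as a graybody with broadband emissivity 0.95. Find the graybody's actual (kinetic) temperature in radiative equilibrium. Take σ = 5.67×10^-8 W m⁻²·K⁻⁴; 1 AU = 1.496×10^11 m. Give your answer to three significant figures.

d = 4.24 × 1.496×10^11 m = 6.343×10^11 m.
S = L/(4πd²) = 99.09 W m⁻².
Absorbed flux (global mean): S(1−α)/4 = 99.09·0.63/4 = 15.61 W m⁻².
Equating to εσT⁴ with ε = 0.95: T = (15.61/0.95σ)^(1/4) = 130.5 K.

130 kelvin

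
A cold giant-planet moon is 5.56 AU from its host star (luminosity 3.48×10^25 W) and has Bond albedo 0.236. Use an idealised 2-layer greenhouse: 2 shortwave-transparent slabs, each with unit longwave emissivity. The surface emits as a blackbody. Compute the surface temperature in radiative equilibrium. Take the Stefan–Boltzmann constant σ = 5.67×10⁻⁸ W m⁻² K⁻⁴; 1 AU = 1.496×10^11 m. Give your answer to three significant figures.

79.8 K

Orbital distance: d = 5.56 AU = 8.318×10^11 m.
S = L/(4πd²) = 4.003 W m⁻².
The effective emission temperature is T_e = [S(1−α)/(4σ)]^¼ = 60.60 K.
Layer-by-layer balance gives σT_s⁴ = (N+1)σT_e⁴, so T_s = 3^¼·60.60 = 79.75 K.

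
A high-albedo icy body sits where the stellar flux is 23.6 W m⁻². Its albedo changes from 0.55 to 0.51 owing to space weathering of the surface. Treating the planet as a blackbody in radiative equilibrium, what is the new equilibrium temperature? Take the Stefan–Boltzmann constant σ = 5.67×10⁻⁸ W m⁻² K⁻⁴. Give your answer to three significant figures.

New equilibrium: T₂ = [(1−0.51)·23.60/(4σ)]^(1/4) = 84.50 K.

84.5 K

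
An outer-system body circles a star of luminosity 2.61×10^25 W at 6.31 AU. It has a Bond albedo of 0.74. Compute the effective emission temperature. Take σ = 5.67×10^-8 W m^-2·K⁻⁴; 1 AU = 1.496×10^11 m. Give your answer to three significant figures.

d = 6.31 × 1.496×10^11 m = 9.440×10^11 m.
Spreading L over a sphere of radius d: S = 2.61×10^25/(4π·9.44×10^11²) = 2.331 W m^-2.
Averaging over the sphere, the absorbed flux is S(1−α)/4 = 0.1515 W m^-2.
In equilibrium σT⁴ equals this, so T = 40.43 K.

40.4 kelvin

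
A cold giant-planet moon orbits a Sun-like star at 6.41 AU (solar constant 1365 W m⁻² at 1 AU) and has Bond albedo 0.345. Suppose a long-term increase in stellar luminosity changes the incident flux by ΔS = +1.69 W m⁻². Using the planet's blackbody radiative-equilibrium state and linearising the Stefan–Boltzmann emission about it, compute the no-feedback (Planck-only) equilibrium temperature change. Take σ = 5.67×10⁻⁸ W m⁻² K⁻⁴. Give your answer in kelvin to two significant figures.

1.3 kelvin

Flux at the orbit: S = 1365/(6.41)² = 33.22 W m⁻².
The baseline emission temperature is T_e = 98.97 K.
Only a fraction (1−α) is absorbed and it's spread over 4πR², so ΔF = (1−α)ΔS/4 = 0.2767 W m⁻².
Planck response: λ_P = 4σT_e³ = 4·5.67×10⁻⁸·(98.97)³ = 0.2199 W m⁻²/K.
Hence the no-feedback warming is ΔF/(4σT_e³) = 1.26 K.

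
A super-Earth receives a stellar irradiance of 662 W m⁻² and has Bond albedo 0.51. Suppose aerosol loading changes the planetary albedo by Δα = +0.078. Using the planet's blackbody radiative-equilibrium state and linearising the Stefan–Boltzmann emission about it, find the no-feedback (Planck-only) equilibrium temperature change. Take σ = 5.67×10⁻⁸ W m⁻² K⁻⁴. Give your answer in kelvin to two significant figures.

-7.7 kelvin

Reference equilibrium: T_e = [S(1−α)/(4σ)]^(1/4) = 194.5 K.
ΔF = −(S/4)Δα = −(662.0/4)×(+0.078) = -12.91 W m⁻².
The Planck feedback parameter is 4σT_e³ = 1.668 W m⁻²/K.
ΔT₀ = ΔF/λ_P = -12.91/1.668 = -7.74 K.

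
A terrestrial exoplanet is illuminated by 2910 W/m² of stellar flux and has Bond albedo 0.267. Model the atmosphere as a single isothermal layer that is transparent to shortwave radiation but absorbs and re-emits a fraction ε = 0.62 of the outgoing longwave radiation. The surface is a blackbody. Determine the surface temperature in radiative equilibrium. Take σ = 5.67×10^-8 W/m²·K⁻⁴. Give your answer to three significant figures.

Effective emission temperature (TOA balance): σT_e⁴ = S(1−α)/4 = 533.3 W/m² → T_e = 311.4 K.
For a single slab of emissivity ε, T_s⁴ = 2T_e⁴/(2−ε); thus T_s = 311.4·(1.449)^(1/4) = 341.7 K.

342 kelvin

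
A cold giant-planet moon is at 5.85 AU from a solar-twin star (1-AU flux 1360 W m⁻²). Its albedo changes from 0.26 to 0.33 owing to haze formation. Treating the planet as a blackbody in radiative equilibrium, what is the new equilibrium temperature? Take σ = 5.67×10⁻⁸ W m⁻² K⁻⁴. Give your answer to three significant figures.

104 K

Flux at the orbit: S = 1360/(5.85)² = 39.74 W m⁻².
T₂ = [S(1−α₂)/(4σ)]^(1/4) = [39.74·0.67/(4σ)]^(1/4) = 104.1 K.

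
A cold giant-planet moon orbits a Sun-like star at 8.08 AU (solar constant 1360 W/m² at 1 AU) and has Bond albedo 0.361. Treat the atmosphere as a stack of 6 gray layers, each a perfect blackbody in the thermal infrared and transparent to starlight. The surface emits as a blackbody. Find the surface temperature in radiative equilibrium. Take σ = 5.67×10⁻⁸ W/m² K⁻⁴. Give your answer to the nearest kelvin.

Irradiance scales as 1/d², so S = 1360 W/m² × (1/8.08)² = 20.83 W/m².
The effective emission temperature is T_e = [S(1−α)/(4σ)]^¼ = 87.53 K.
For an N-layer opaque stack, T_s⁴ = (N+1)T_e⁴, hence T_s = (7)^(1/4)×87.53 K = 142.4 K.

142 K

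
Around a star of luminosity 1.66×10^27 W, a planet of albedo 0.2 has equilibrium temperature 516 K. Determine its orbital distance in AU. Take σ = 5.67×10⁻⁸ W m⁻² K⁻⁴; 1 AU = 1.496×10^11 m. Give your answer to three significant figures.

Required flux: S = 4σT⁴/(1−α) = 20100 W m⁻².
From L = 4πd²S, d = √(1.66×10^27/(4π·20100)) = 8.107×10^10 m = 0.5419 AU.

0.542 AU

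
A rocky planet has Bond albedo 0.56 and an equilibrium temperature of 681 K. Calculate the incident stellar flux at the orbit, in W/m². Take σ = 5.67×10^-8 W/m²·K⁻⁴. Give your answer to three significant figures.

1.11×10^5 W/m²

From S(1−α)/4 = σT⁴: S = 4σT⁴/(1−α).
The emitted flux is σT⁴ = 12190 W/m².
S = 4·12190/0.44 = 1.109×10^5 W/m².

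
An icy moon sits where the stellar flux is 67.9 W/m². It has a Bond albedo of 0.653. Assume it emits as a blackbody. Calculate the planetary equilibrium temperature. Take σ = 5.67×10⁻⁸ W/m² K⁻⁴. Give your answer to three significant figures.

The planet absorbs (1−α)S over its disc πR² and re-emits over 4πR², so the mean absorbed flux is (1−0.653)·67.90/4 = 5.890 W/m².
Balancing against σT⁴: T = (5.890/5.67×10⁻⁸)^(1/4) = 101.0 K.

101 K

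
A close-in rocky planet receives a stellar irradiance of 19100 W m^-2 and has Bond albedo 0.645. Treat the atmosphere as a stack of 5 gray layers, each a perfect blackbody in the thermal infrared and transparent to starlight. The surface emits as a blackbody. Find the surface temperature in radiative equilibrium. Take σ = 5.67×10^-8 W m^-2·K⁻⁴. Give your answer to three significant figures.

OLR = S(1−α)/4 = 1695 W m^-2; the top layer radiates at T_e = 415.8 K.
With N = 5 opaque layers, T_s = (N+1)^(1/4)·T_e = 6^(1/4)·415.8 = 650.8 K.

651 K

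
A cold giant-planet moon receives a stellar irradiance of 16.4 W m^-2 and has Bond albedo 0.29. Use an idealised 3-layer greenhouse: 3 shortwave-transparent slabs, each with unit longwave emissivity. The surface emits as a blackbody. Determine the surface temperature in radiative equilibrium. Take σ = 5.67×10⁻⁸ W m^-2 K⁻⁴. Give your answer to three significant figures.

120 K

Top-of-atmosphere balance: σT_e⁴ = S(1−α)/4 = 2.911 W m^-2 → T_e = 84.65 K.
Layer-by-layer balance gives σT_s⁴ = (N+1)σT_e⁴, so T_s = 4^¼·84.65 = 119.7 K.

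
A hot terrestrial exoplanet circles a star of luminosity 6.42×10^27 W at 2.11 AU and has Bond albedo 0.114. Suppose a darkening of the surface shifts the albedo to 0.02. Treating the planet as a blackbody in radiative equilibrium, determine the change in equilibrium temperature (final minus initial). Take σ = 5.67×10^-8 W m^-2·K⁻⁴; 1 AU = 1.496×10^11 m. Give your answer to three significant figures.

Orbital distance: d = 2.11 AU = 3.157×10^11 m.
S = L/(4πd²) = 5127 W m^-2.
Before: T₁ = [5127·0.886/(4σ)]^(1/4) = 376.2 K.
Final:   T₂ = [S(1−0.02)/(4σ)]^(1/4) = 385.8 K.
ΔT = T₂ − T₁ = 9.604 K.

9.60 K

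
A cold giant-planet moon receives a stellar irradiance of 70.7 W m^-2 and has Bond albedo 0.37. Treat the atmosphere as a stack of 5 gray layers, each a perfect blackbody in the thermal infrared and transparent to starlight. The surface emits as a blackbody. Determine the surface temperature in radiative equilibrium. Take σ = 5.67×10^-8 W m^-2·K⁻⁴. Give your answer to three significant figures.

The effective emission temperature is T_e = [S(1−α)/(4σ)]^¼ = 118.4 K.
For an N-layer opaque stack, T_s⁴ = (N+1)T_e⁴, hence T_s = (6)^(1/4)×118.4 K = 185.3 K.

185 K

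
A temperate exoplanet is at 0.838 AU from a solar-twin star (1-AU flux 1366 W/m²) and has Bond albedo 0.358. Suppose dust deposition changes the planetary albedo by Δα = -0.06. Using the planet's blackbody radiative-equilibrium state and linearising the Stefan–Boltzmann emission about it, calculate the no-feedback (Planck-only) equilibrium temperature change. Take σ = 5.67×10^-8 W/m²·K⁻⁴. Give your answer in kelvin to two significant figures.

Irradiance scales as 1/d², so S = 1366 W/m² × (1/0.838)² = 1945 W/m².
Reference equilibrium: T_e = [S(1−α)/(4σ)]^(1/4) = 272.4 K.
TOA radiative forcing: ΔF = −S·Δα/4 = −1945·(-0.06)/4 = 29.18 W/m².
The Planck feedback parameter is 4σT_e³ = 4.584 W/m²/K.
So ΔT₀ = 29.18/4.584 = 6.36 K.

6.4 K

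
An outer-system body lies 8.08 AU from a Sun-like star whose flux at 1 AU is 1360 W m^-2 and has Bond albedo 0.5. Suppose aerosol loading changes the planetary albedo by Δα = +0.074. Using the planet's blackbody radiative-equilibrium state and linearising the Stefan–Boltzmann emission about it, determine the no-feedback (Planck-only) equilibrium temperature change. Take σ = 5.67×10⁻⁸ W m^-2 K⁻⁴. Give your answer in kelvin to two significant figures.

By the inverse-square law, S = 1360/8.08² = 20.83 W m^-2.
The baseline emission temperature is T_e = 82.32 K.
ΔF = −(S/4)Δα = −(20.83/4)×(+0.074) = -0.3854 W m^-2.
The Planck feedback parameter is 4σT_e³ = 0.1265 W m^-2/K.
Hence the no-feedback warming is ΔF/(4σT_e³) = -3.05 K.

-3.0 K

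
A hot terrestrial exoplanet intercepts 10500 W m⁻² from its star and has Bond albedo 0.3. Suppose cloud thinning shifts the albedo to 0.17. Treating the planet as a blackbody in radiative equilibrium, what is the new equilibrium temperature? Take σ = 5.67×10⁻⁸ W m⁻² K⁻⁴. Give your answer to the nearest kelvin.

443 kelvin

With the new albedo, S(1−α₂)/4 = 2179 W m⁻², so T₂ = 442.7 K.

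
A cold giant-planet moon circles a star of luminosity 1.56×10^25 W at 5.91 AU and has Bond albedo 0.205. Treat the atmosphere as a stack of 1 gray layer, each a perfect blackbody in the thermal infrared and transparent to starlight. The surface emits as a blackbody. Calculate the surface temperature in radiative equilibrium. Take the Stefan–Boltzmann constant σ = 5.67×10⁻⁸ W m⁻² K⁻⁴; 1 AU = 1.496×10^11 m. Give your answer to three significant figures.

57.8 kelvin

d = 5.91 × 1.496×10^11 m = 8.841×10^11 m.
Spreading L over a sphere of radius d: S = 1.56×10^25/(4π·8.84×10^11²) = 1.588 W m⁻².
OLR = S(1−α)/4 = 0.3156 W m⁻²; the top layer radiates at T_e = 48.57 K.
With N = 1 opaque layers, T_s = (N+1)^(1/4)·T_e = 2^(1/4)·48.57 = 57.76 K.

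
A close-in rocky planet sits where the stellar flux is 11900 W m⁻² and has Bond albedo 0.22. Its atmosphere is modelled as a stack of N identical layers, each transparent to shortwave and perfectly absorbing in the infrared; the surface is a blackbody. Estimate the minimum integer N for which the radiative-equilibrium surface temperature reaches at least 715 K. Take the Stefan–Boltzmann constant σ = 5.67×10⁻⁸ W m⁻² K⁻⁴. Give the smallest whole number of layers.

6

OLR = S(1−α)/4 = 2320 W m⁻²; the top layer radiates at T_e = 449.8 K.
Since T_s⁴ = (N+1)T_e⁴, we need N ≥ (T_s/T_e)⁴ − 1 = 5.386.
So N ≥ 5.386; the smallest integer is N = 6.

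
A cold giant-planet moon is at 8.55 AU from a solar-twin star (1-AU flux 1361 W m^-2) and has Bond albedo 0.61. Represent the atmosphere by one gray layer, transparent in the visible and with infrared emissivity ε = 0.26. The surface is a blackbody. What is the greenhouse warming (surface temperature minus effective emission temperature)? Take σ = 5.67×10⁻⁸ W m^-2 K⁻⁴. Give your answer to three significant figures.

2.66 K

By the inverse-square law, S = 1361/8.55² = 18.62 W m^-2.
At the top of the atmosphere, σT_e⁴ = S(1−α)/4 = 1.815 W m^-2, giving T_e = 75.22 K.
Surface balance with a leaky layer gives σT_s⁴ = σT_e⁴·2/(2−ε), so T_s = T_e·[2/(2−0.26)]^(1/4) = 77.89 K.
T_s − T_e = 77.89 − 75.22 = 2.665 K.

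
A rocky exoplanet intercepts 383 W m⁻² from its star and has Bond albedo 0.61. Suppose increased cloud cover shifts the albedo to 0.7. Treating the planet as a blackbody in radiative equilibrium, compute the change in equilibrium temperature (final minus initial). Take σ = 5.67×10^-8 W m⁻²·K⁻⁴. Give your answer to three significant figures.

-10.2 K

Initial: T₁ = [S(1−0.61)/(4σ)]^(1/4) = 160.2 K.
After:  T₂ = [383.0·0.3/(4σ)]^(1/4) = 150.0 K.
Change: 150.0 − 160.2 = -10.17 K.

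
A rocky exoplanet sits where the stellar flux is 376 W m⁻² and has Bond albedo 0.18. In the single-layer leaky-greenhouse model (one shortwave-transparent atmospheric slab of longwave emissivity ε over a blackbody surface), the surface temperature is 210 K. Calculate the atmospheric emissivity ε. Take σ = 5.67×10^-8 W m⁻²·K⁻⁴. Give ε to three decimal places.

First, T_e = [376.0·(1−0.18)/(4σ)]^(1/4) = 192.0 K.
Since (2−ε)/2 = (T_e/T_s)⁴ = 0.6990, ε = 0.6020.

0.602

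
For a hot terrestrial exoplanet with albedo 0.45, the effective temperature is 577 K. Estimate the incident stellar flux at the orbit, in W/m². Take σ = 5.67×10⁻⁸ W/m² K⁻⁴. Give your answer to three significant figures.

From S(1−α)/4 = σT⁴: S = 4σT⁴/(1−α).
σT⁴ = 5.67×10⁻⁸·(577)⁴ = 6285 W/m².
So S = 4×6285/(1−0.45) = 45710 W/m².

45700 W/m²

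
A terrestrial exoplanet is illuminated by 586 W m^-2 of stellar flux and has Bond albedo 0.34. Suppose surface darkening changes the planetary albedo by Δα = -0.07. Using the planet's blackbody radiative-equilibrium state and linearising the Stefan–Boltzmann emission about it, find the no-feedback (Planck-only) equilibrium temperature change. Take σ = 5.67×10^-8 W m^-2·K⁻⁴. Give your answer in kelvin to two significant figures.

The baseline emission temperature is T_e = 203.2 K.
The change in absorbed flux is Δ[S(1−α)/4] = −SΔα/4 = 10.26 W m^-2.
The Planck feedback parameter is 4σT_e³ = 1.903 W m^-2/K.
ΔT₀ = ΔF/λ_P = 10.26/1.903 = 5.39 K.

5.4 K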